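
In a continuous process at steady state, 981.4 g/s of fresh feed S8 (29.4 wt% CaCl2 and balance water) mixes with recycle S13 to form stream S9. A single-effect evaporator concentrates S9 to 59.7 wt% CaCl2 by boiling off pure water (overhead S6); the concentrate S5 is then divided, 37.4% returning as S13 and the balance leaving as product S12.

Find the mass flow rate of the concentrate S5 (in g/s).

Overall CaCl2 balance (none leaves overhead): CaCl2 in fresh feed = CaCl2 in product, i.e. 981.4×0.294 = (1−0.374)·S5·0.597.
S5 = 288.53/(0.597×0.626) = 772.05 g/s.

772 g/s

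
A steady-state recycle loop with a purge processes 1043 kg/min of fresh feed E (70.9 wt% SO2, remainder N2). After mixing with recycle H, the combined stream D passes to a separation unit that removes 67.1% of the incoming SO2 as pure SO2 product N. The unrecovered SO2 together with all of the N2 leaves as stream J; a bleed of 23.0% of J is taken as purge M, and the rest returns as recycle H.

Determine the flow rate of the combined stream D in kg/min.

N2 enters only via E and leaves only via the purge: 1043×0.291 = 0.230×(N2 in J), and the separation unit passes all N2, so N2 in D = N2 in J = 1319.6 kg/min.
SO2 in D: m_A = 1043×0.709 + (1−0.230)·(1−0.671)·m_A, so m_A = 739.49/0.7467 = 990.38 kg/min.
D = 990.38 + 1319.6 = 2310 kg/min.

2310 kg/min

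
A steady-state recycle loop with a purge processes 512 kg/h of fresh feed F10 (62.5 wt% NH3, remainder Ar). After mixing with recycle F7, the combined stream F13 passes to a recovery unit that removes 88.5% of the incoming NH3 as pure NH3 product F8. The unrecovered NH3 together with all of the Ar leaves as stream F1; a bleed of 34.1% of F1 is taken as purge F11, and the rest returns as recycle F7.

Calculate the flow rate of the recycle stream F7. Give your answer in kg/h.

397.3 kg/h

Ar enters only via F10 and leaves only via the purge: 512×0.375 = 0.341×(Ar in F1), and the recovery unit passes all Ar, so Ar in F13 = Ar in F1 = 563.05 kg/h.
NH3 in F13: m_A = 512×0.625 + (1−0.341)·(1−0.885)·m_A, so m_A = 320/0.9242 = 346.24 kg/h.
F1 = (1−0.885)×346.24 + 563.05 = 602.87 kg/h.
Recycle F7 = (1−0.341)×602.87 = 397.29 kg/h.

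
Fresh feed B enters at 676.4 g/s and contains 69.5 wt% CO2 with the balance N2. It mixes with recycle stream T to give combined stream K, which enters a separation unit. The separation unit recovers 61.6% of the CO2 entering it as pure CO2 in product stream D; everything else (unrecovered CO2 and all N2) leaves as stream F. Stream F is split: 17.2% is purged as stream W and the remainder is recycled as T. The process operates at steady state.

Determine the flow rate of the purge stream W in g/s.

251.8 g/s

N2 enters only via B and leaves only via the purge: 676.4×0.305 = 0.172×(N2 in F), and the separation unit passes all N2, so N2 in K = N2 in F = 1199.4 g/s.
CO2 in K: m_A = 676.4×0.695 + (1−0.172)·(1−0.616)·m_A, so m_A = 470.1/0.6820 = 689.24 g/s.
F = (1−0.616)×689.24 + 1199.4 = 1464.1 g/s.
Purge W = 0.172×1464.1 = 251.83 g/s.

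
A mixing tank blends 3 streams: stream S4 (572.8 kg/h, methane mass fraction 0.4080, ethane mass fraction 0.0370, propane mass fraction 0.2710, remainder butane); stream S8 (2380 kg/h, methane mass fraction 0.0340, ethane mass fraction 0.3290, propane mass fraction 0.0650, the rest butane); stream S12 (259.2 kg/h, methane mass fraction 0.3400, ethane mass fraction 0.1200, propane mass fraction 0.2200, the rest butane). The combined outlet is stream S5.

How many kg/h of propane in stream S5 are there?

367 kg/h

propane out = propane in = 572.8×0.271 + 2380×0.065 + 259.2×0.220 = 366.95 kg/h.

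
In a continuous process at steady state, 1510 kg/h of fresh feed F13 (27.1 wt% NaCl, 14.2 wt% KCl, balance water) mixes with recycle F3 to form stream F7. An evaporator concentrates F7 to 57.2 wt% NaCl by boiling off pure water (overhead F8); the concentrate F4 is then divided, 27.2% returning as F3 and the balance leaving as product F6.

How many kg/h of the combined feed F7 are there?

1777 kg/h

Overall NaCl balance (none leaves overhead): NaCl in fresh feed = NaCl in product, i.e. 1510×0.271 = (1−0.272)·F4·0.572.
F4 = 409.21/(0.572×0.728) = 982.7 kg/h.
Recycle F3 = 0.272×982.7 = 267.29 kg/h.
Combined feed F7 = 1510 + 267.29 = 1777.3 kg/h.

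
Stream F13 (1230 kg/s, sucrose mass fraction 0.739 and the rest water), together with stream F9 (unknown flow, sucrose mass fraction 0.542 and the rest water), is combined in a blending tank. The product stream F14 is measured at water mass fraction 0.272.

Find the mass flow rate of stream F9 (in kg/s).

Let F9 be the unknown flow. Total out = 1230 + F9.
water balance: 321.03 + 0.458·F9 = 0.272·(1230 + F9)
(0.458 − 0.272)·F9 = 0.272×1230 − 321.03 = 13.53
F9 = 13.53 / 0.186 = 72.742 kg/s

72.74 kg/s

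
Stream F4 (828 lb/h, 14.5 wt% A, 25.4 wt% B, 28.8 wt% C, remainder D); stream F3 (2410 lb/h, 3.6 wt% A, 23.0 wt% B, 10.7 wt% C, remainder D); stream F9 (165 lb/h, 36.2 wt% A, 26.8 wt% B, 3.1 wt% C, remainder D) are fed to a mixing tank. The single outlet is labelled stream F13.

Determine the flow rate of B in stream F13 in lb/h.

B out = B in = 828×0.254 + 2410×0.230 + 165×0.268 = 808.83 lb/h.

808.8 lb/h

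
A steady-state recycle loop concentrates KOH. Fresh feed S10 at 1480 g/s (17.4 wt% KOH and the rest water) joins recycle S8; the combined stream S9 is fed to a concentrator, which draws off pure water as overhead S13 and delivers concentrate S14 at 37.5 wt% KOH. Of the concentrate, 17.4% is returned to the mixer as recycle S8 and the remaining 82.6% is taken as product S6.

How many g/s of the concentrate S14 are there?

Overall KOH balance (none leaves overhead): KOH in fresh feed = KOH in product, i.e. 1480×0.174 = (1−0.174)·S14·0.375.
S14 = 257.52/(0.375×0.826) = 831.38 g/s.

831.4 g/s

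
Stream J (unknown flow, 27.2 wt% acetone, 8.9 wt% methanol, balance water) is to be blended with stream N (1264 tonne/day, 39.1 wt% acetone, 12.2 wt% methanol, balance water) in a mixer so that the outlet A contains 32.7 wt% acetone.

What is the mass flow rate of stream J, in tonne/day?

1471 tonne/day

Let J be the unknown flow. Total out = 1264 + J.
acetone balance: 494.22 + 0.272·J = 0.327·(1264 + J)
(0.272 − 0.327)·J = 0.327×1264 − 494.22 = -80.896
J = -80.896 / -0.055 = 1470.8 tonne/day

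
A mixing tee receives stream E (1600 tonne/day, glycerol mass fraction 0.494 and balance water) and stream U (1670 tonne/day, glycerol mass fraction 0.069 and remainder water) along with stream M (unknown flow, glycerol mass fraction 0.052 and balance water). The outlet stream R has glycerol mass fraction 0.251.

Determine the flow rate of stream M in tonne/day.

426.4 tonne/day

Let M be the unknown flow. Total out = 3270 + M.
glycerol balance: 905.63 + 0.052·M = 0.251·(3270 + M)
(0.052 − 0.251)·M = 0.251×3270 − 905.63 = -84.86
M = -84.86 / -0.199 = 426.43 tonne/day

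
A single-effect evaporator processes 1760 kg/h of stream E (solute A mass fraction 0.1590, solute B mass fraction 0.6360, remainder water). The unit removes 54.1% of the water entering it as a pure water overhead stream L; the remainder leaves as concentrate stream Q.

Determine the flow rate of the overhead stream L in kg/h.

195.2 kg/h

water entering = 1760×0.205 = 360.8 kg/h; overhead removed = 0.541×360.8 = 195.19 kg/h.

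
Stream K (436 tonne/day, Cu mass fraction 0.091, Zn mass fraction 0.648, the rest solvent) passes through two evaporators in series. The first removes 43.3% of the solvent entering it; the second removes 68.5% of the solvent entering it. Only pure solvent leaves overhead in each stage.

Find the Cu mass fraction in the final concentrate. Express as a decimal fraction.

0.116

solvent in feed = 436×0.261 = 113.8 tonne/day.
After stage 1: solvent left = (1−0.433)×113.8 = 64.522; stream total = 386.73 tonne/day.
After stage 2: solvent left = (1−0.685)×64.522 = 20.325; final concentrate = 342.53 tonne/day.
Cu fraction = 39.676/342.53 = 0.116.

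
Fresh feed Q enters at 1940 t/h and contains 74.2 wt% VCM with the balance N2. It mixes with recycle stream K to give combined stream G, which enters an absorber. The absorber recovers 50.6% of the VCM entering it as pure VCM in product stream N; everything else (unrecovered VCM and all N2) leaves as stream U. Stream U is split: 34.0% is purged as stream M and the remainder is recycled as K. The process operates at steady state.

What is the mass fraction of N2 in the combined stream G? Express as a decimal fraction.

0.408

N2 enters only via Q and leaves only via the purge: 1940×0.258 = 0.340×(N2 in U), and the absorber passes all N2, so N2 in G = N2 in U = 1472.1 t/h.
VCM in G: m_A = 1940×0.742 + (1−0.340)·(1−0.506)·m_A, so m_A = 1439.5/0.6740 = 2135.9 t/h.
G = 2135.9 + 1472.1 = 3608 t/h.
N2 fraction in G = 1472.1/3608 = 0.408.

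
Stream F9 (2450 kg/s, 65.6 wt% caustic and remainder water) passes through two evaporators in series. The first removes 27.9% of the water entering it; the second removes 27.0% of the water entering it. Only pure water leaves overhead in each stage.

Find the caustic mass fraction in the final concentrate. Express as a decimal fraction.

0.7837

water in feed = 2450×0.344 = 842.8 kg/s.
After stage 1: water left = (1−0.279)×842.8 = 607.66; stream total = 2214.9 kg/s.
After stage 2: water left = (1−0.270)×607.66 = 443.59; final concentrate = 2050.8 kg/s.
caustic fraction = 1607.2/2050.8 = 0.7837.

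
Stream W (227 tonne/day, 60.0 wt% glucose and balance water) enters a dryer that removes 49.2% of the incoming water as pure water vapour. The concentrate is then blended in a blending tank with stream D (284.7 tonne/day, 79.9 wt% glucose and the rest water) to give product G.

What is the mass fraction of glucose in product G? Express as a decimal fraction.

Vapour removed = 0.492×0.400×227 = 44.674 tonne/day; concentrate = 182.33 tonne/day.
glucose reaching the mixer = 136.2 (from concentrate) + 284.7×0.799 = 363.68 tonne/day.
Product flow = 182.33 + 284.7 = 467.03 tonne/day; glucose fraction = 0.779.

0.779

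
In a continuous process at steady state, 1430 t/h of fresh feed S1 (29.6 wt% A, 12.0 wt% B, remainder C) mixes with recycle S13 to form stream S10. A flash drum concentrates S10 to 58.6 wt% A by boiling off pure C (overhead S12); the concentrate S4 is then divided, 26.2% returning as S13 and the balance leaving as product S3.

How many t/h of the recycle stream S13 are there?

Overall A balance (none leaves overhead): A in fresh feed = A in product, i.e. 1430×0.296 = (1−0.262)·S4·0.586.
S4 = 423.28/(0.586×0.738) = 978.75 t/h.
Recycle S13 = 0.262×978.75 = 256.43 t/h.

256.4 t/h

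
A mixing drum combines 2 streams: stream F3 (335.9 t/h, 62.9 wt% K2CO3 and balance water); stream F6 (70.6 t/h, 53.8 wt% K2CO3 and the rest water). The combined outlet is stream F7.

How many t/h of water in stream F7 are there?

water out = water in = 335.9×0.371 + 70.6×0.462 = 157.24 t/h.

157.2 t/h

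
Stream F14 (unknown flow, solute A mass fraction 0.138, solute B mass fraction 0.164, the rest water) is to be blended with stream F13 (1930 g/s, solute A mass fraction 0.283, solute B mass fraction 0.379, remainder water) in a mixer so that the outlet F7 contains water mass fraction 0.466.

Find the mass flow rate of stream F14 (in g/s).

Let F14 be the unknown flow. Total out = 1930 + F14.
water balance: 652.34 + 0.698·F14 = 0.466·(1930 + F14)
(0.698 − 0.466)·F14 = 0.466×1930 − 652.34 = 247.04
F14 = 247.04 / 0.232 = 1064.8 g/s

1065 g/s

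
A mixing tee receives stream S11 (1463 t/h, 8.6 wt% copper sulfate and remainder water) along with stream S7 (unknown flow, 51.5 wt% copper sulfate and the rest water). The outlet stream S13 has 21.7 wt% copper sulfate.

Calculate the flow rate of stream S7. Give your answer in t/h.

643.1 t/h

Let S7 be the unknown flow. Total out = 1463 + S7.
copper sulfate balance: 125.82 + 0.515·S7 = 0.217·(1463 + S7)
(0.515 − 0.217)·S7 = 0.217×1463 − 125.82 = 191.65
S7 = 191.65 / 0.298 = 643.13 t/h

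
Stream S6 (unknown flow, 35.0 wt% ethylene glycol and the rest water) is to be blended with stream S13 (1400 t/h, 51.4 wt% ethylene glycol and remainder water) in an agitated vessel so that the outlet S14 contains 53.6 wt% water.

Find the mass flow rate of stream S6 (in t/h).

614 t/h

Let S6 be the unknown flow. Total out = 1400 + S6.
water balance: 680.4 + 0.650·S6 = 0.536·(1400 + S6)
(0.650 − 0.536)·S6 = 0.536×1400 − 680.4 = 70
S6 = 70 / 0.114 = 614.04 t/h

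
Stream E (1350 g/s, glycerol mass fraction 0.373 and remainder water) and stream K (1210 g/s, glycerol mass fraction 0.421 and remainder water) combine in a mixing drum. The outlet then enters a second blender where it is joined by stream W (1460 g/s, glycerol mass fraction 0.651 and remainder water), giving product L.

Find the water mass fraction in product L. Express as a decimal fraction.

0.512

Overall, product flow = 4020 g/s.
water in = 1350×0.627 + 1210×0.579 + 1460×0.349 = 2056.6 g/s.
water fraction in L = 0.512.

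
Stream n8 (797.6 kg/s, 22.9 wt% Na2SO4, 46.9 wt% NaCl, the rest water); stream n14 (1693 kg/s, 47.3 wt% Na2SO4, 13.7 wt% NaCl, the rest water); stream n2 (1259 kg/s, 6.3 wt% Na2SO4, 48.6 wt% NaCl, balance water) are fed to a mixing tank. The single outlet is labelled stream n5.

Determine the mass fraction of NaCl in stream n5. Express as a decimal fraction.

0.3248

Total flow out = 797.6 + 1693 + 1259 = 3749.6 kg/s.
NaCl in = 797.6×0.469 + 1693×0.137 + 1259×0.486 = 1217.9 kg/s.
NaCl mass fraction in n5 = 1217.9/3749.6 = 0.3248.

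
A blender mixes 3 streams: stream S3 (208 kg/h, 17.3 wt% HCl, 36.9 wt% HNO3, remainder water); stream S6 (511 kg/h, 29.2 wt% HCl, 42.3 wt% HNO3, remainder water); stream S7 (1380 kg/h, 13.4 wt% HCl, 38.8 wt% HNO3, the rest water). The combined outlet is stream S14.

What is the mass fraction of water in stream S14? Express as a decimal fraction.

Total flow out = 208 + 511 + 1380 = 2099 kg/h.
water in = 208×0.458 + 511×0.285 + 1380×0.478 = 900.54 kg/h.
water mass fraction in S14 = 900.54/2099 = 0.4290.

0.4290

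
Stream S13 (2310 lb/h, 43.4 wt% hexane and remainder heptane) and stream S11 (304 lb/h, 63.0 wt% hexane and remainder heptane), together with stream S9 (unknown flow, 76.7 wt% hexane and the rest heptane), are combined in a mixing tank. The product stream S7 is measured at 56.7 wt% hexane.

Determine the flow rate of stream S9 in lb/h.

Let S9 be the unknown flow. Total out = 2614 + S9.
hexane balance: 1194.1 + 0.767·S9 = 0.567·(2614 + S9)
(0.767 − 0.567)·S9 = 0.567×2614 − 1194.1 = 288.08
S9 = 288.08 / 0.200 = 1440.4 lb/h

1440 lb/h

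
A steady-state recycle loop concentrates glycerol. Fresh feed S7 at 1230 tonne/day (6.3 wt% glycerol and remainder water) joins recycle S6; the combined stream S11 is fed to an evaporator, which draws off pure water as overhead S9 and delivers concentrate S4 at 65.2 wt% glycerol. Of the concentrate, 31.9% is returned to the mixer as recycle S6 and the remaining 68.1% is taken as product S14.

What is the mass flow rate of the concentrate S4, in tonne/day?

174.5 tonne/day

Overall glycerol balance (none leaves overhead): glycerol in fresh feed = glycerol in product, i.e. 1230×0.063 = (1−0.319)·S4·0.652.
S4 = 77.49/(0.652×0.681) = 174.52 tonne/day.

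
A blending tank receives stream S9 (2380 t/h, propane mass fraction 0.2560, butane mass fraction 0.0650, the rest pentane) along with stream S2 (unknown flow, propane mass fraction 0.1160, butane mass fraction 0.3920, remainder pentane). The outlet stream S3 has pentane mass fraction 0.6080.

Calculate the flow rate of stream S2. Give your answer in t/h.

Let S2 be the unknown flow. Total out = 2380 + S2.
pentane balance: 1616 + 0.492·S2 = 0.608·(2380 + S2)
(0.492 − 0.608)·S2 = 0.608×2380 − 1616 = -168.98
S2 = -168.98 / -0.116 = 1456.7 t/h

1457 t/h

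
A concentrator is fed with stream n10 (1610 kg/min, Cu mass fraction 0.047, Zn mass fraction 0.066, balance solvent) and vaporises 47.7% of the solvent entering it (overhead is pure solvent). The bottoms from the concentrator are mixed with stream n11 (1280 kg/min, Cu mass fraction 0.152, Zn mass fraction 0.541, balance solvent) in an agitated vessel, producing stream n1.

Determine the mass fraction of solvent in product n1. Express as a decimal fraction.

Vapour removed = 0.477×0.887×1610 = 681.19 kg/min; concentrate = 928.81 kg/min.
solvent reaching the mixer = 746.88 (from concentrate) + 1280×0.307 = 1139.8 kg/min.
Product flow = 928.81 + 1280 = 2208.8 kg/min; solvent fraction = 0.516.

0.516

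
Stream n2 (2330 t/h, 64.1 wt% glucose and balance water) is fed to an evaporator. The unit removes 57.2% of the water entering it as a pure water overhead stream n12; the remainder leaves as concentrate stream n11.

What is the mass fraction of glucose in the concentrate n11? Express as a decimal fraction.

0.807

glucose is not removed: 2330×0.641 = 1493.5 t/h of glucose enters n11.
water entering = 2330×0.359 = 836.47 t/h; overhead removed = 0.572×836.47 = 478.46 t/h.
Concentrate = 2330 − 478.46 = 1851.5 t/h.
Mass fraction = 1493.5/1851.5 = 0.807.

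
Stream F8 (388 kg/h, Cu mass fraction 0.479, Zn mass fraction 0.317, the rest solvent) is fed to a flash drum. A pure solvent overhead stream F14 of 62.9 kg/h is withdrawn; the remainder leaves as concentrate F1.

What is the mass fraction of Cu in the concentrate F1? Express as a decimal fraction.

Cu is not removed: 388×0.479 = 185.85 kg/h of Cu enters F1.
Concentrate = 388 − 62.9 = 325.1 kg/h.
Mass fraction = 185.85/325.1 = 0.572.

0.572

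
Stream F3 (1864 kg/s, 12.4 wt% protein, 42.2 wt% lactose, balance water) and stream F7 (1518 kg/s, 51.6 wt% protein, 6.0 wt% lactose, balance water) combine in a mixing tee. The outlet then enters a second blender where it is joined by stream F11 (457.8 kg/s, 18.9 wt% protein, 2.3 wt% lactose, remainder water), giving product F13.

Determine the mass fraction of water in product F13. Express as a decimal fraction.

0.482

Overall, product flow = 3839.8 kg/s.
water in = 1864×0.454 + 1518×0.424 + 457.8×0.788 = 1850.6 kg/s.
water fraction in F13 = 0.482.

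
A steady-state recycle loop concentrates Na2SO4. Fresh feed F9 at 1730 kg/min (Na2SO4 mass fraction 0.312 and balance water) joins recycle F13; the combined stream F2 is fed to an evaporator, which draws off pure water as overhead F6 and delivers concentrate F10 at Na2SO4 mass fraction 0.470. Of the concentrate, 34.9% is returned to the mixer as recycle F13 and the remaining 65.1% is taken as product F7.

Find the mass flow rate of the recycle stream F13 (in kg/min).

Overall Na2SO4 balance (none leaves overhead): Na2SO4 in fresh feed = Na2SO4 in product, i.e. 1730×0.312 = (1−0.349)·F10·0.470.
F10 = 539.76/(0.470×0.651) = 1764.1 kg/min.
Recycle F13 = 0.349×1764.1 = 615.67 kg/min.

615.7 kg/min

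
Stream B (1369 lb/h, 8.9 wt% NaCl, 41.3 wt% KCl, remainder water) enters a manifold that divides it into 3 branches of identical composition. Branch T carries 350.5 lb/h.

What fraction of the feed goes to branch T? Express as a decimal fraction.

Fraction to T = 350.5/1369 = 0.2560.

0.256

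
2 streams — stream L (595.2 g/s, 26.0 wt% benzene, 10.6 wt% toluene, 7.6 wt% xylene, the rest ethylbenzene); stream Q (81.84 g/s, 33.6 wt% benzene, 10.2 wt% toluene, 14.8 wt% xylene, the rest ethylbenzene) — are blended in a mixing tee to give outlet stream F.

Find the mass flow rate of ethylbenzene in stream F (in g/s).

366 g/s

ethylbenzene out = ethylbenzene in = 595.2×0.558 + 81.84×0.414 = 366 g/s.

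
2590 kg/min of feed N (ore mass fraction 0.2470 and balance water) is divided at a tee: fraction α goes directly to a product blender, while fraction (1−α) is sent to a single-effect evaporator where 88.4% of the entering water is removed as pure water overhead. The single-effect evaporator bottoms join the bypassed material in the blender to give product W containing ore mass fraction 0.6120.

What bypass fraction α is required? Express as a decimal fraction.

All 2590×0.247 = 639.73 kg/min of ore reaches W, so W = 639.73/0.612 = 1045.3 kg/min and vapour = 1544.7 kg/min.
The evaporator receives (1−α)·2590 of feed at 0.753 water and removes 0.884 of that water:
0.884×0.753×(1−α)×2590 = 1544.7
(1−α) = 1544.7/1724 = 0.8960;  α = 0.1040.

0.104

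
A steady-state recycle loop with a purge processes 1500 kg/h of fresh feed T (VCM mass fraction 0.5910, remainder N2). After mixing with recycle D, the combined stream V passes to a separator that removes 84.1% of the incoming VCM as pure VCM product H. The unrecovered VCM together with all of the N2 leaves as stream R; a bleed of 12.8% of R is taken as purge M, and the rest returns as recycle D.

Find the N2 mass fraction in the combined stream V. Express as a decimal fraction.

N2 enters only via T and leaves only via the purge: 1500×0.409 = 0.128×(N2 in R), and the separator passes all N2, so N2 in V = N2 in R = 4793 kg/h.
VCM in V: m_A = 1500×0.591 + (1−0.128)·(1−0.841)·m_A, so m_A = 886.5/0.8614 = 1029.2 kg/h.
V = 1029.2 + 4793 = 5822.2 kg/h.
N2 fraction in V = 4793/5822.2 = 0.8232.

0.8232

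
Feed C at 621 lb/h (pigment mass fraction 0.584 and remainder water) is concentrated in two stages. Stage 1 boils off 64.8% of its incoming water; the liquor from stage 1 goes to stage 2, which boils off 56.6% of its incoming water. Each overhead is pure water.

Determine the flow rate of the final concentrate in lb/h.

water in feed = 621×0.416 = 258.34 lb/h.
After stage 1: water left = (1−0.648)×258.34 = 90.934; stream total = 453.6 lb/h.
After stage 2: water left = (1−0.566)×90.934 = 39.465; final concentrate = 402.13 lb/h.

402.1 lb/h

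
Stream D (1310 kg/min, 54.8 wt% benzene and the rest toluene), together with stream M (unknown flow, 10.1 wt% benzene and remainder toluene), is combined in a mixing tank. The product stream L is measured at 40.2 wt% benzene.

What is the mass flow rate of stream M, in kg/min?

Let M be the unknown flow. Total out = 1310 + M.
benzene balance: 717.88 + 0.101·M = 0.402·(1310 + M)
(0.101 − 0.402)·M = 0.402×1310 − 717.88 = -191.26
M = -191.26 / -0.301 = 635.42 kg/min

635.4 kg/min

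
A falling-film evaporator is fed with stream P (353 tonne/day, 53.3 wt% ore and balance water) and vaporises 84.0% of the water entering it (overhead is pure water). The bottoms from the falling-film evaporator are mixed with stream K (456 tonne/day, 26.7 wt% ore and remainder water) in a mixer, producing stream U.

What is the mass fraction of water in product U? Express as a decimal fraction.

Vapour removed = 0.840×0.467×353 = 138.47 tonne/day; concentrate = 214.53 tonne/day.
water reaching the mixer = 26.376 (from concentrate) + 456×0.733 = 360.62 tonne/day.
Product flow = 214.53 + 456 = 670.53 tonne/day; water fraction = 0.5378.

0.5378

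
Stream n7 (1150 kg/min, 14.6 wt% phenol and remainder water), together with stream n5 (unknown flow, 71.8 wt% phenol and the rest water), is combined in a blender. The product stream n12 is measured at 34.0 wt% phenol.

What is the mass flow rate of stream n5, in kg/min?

590.2 kg/min

Let n5 be the unknown flow. Total out = 1150 + n5.
phenol balance: 167.9 + 0.718·n5 = 0.340·(1150 + n5)
(0.718 − 0.340)·n5 = 0.340×1150 − 167.9 = 223.1
n5 = 223.1 / 0.378 = 590.21 kg/min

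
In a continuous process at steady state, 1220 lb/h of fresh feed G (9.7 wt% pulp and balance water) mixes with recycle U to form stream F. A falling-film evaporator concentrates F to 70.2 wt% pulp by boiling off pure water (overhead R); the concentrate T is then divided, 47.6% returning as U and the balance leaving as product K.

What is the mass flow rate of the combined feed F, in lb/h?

1373 lb/h

Overall pulp balance (none leaves overhead): pulp in fresh feed = pulp in product, i.e. 1220×0.097 = (1−0.476)·T·0.702.
T = 118.34/(0.702×0.524) = 321.71 lb/h.
Recycle U = 0.476×321.71 = 153.13 lb/h.
Combined feed F = 1220 + 153.13 = 1373.1 lb/h.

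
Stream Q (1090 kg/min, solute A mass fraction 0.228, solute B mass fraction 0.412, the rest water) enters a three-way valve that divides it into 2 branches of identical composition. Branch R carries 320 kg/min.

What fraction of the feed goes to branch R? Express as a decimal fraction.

0.294

Fraction to R = 320/1090 = 0.2936.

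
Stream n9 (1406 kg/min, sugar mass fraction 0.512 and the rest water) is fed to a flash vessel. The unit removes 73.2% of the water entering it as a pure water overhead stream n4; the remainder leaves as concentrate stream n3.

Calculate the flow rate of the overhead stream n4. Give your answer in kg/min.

502.2 kg/min

water entering = 1406×0.488 = 686.13 kg/min; overhead removed = 0.732×686.13 = 502.25 kg/min.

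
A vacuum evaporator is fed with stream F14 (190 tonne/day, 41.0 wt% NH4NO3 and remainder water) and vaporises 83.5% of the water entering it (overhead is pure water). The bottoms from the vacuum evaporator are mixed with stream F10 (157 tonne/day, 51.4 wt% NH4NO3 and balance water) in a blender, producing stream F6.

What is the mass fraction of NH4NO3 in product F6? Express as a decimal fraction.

0.6259

Vapour removed = 0.835×0.590×190 = 93.603 tonne/day; concentrate = 96.397 tonne/day.
NH4NO3 reaching the mixer = 77.9 (from concentrate) + 157×0.514 = 158.6 tonne/day.
Product flow = 96.397 + 157 = 253.4 tonne/day; NH4NO3 fraction = 0.6259.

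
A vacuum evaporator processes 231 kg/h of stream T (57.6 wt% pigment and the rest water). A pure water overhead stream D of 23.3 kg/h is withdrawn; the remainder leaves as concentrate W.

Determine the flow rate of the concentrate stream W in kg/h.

Concentrate = 231 − 23.3 = 207.7 kg/h.

207.7 kg/h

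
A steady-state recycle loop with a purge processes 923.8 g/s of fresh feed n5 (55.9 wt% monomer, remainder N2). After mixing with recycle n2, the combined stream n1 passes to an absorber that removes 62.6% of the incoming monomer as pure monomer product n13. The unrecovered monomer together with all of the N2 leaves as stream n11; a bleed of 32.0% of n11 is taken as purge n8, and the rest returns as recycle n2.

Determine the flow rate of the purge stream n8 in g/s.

490.3 g/s

N2 enters only via n5 and leaves only via the purge: 923.8×0.441 = 0.320×(N2 in n11), and the absorber passes all N2, so N2 in n1 = N2 in n11 = 1273.1 g/s.
monomer in n1: m_A = 923.8×0.559 + (1−0.320)·(1−0.626)·m_A, so m_A = 516.4/0.7457 = 692.53 g/s.
n11 = (1−0.626)×692.53 + 1273.1 = 1532.1 g/s.
Purge n8 = 0.320×1532.1 = 490.28 g/s.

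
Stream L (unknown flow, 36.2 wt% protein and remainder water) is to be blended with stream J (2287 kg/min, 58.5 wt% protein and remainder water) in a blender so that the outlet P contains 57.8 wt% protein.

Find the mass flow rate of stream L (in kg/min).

Let L be the unknown flow. Total out = 2287 + L.
protein balance: 1337.9 + 0.362·L = 0.578·(2287 + L)
(0.362 − 0.578)·L = 0.578×2287 − 1337.9 = -16.009
L = -16.009 / -0.216 = 74.116 kg/min

74.12 kg/min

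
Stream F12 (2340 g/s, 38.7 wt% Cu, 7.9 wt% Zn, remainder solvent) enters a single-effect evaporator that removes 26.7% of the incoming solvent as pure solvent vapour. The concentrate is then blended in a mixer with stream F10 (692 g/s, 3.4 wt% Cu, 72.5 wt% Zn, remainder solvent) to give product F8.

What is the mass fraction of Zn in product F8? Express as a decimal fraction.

0.2544

Vapour removed = 0.267×0.534×2340 = 333.63 g/s; concentrate = 2006.4 g/s.
Zn reaching the mixer = 184.86 (from concentrate) + 692×0.725 = 686.56 g/s.
Product flow = 2006.4 + 692 = 2698.4 g/s; Zn fraction = 0.2544.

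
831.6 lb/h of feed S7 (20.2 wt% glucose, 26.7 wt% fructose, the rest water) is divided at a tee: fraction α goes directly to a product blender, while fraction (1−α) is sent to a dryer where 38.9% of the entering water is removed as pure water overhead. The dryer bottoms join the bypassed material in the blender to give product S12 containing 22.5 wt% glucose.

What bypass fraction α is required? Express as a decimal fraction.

All 831.6×0.202 = 167.98 lb/h of glucose reaches S12, so S12 = 167.98/0.225 = 746.59 lb/h and vapour = 85.008 lb/h.
The evaporator receives (1−α)·831.6 of feed at 0.531 water and removes 0.389 of that water:
0.389×0.531×(1−α)×831.6 = 85.008
(1−α) = 85.008/171.77 = 0.4949;  α = 0.5051.

0.505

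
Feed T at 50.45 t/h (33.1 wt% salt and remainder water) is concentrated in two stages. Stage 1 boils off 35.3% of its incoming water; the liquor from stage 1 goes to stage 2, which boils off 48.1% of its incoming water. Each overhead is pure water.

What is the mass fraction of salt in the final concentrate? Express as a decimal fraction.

0.596

water in feed = 50.45×0.669 = 33.751 t/h.
After stage 1: water left = (1−0.353)×33.751 = 21.837; stream total = 38.536 t/h.
After stage 2: water left = (1−0.481)×21.837 = 11.333; final concentrate = 28.032 t/h.
salt fraction = 16.699/28.032 = 0.596.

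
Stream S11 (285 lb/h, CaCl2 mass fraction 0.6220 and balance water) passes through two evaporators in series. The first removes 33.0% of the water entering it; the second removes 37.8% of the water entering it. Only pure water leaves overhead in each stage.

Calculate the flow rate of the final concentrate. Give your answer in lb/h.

222.2 lb/h

water in feed = 285×0.378 = 107.73 lb/h.
After stage 1: water left = (1−0.330)×107.73 = 72.179; stream total = 249.45 lb/h.
After stage 2: water left = (1−0.378)×72.179 = 44.895; final concentrate = 222.17 lb/h.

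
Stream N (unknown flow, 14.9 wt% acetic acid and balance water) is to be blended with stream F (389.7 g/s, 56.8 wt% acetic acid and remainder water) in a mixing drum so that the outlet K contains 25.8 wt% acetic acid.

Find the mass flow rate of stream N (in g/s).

Let N be the unknown flow. Total out = 389.7 + N.
acetic acid balance: 221.35 + 0.149·N = 0.258·(389.7 + N)
(0.149 − 0.258)·N = 0.258×389.7 − 221.35 = -120.81
N = -120.81 / -0.109 = 1108.3 g/s

1108 g/s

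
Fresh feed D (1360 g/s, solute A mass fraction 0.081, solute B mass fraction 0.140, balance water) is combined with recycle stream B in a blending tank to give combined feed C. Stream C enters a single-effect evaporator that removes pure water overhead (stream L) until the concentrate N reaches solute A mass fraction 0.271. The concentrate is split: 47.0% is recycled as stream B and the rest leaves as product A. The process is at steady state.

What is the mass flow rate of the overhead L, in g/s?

953.5 g/s

Overall solute A balance (none leaves overhead): solute A in fresh feed = solute A in product, i.e. 1360×0.081 = (1−0.470)·N·0.271.
N = 110.16/(0.271×0.530) = 766.97 g/s.
Recycle B = 0.470×766.97 = 360.48 g/s.
Combined feed C = 1360 + 360.48 = 1720.5 g/s.
Overhead L = C − N = 1720.5 − 766.97 = 953.51 g/s.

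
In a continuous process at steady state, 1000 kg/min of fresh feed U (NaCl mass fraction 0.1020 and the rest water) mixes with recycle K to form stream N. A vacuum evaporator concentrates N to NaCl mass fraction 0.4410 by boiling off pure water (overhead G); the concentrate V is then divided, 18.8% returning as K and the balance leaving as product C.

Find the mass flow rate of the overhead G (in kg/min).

Overall NaCl balance (none leaves overhead): NaCl in fresh feed = NaCl in product, i.e. 1000×0.102 = (1−0.188)·V·0.441.
V = 102/(0.441×0.812) = 284.84 kg/min.
Recycle K = 0.188×284.84 = 53.55 kg/min.
Combined feed N = 1000 + 53.55 = 1053.6 kg/min.
Overhead G = N − V = 1053.6 − 284.84 = 768.71 kg/min.

768.7 kg/min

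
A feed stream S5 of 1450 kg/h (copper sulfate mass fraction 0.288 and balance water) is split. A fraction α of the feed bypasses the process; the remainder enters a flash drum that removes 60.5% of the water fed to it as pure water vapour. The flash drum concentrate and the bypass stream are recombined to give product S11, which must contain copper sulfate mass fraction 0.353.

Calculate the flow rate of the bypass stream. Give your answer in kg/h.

All 1450×0.288 = 417.6 kg/h of copper sulfate reaches S11, so S11 = 417.6/0.353 = 1183 kg/h and vapour = 267 kg/h.
The evaporator receives (1−α)·1450 of feed at 0.712 water and removes 0.605 of that water:
0.605×0.712×(1−α)×1450 = 267
(1−α) = 267/624.6 = 0.4275;  α = 0.5725.
Bypass flow = 0.5725×1450 = 830.17 kg/h.

830.2 kg/h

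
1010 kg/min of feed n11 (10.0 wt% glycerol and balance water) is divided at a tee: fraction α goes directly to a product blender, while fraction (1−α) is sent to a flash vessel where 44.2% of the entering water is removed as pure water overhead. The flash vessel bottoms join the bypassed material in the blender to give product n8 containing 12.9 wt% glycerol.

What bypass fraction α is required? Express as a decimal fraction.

All 1010×0.100 = 101 kg/min of glycerol reaches n8, so n8 = 101/0.129 = 782.95 kg/min and vapour = 227.05 kg/min.
The evaporator receives (1−α)·1010 of feed at 0.900 water and removes 0.442 of that water:
0.442×0.900×(1−α)×1010 = 227.05
(1−α) = 227.05/401.78 = 0.5651;  α = 0.4349.

0.435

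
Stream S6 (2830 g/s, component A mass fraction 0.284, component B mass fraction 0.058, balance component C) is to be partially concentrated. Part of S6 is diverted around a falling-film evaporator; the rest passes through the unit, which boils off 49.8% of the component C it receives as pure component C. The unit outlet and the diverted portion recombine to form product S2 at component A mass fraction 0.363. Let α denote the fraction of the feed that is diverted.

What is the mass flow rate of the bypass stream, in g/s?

All 2830×0.284 = 803.72 g/s of component A reaches S2, so S2 = 803.72/0.363 = 2214.1 g/s and vapour = 615.9 g/s.
The evaporator receives (1−α)·2830 of feed at 0.658 component C and removes 0.498 of that component C:
0.498×0.658×(1−α)×2830 = 615.9
(1−α) = 615.9/927.35 = 0.6641;  α = 0.3359.
Bypass flow = 0.3359×2830 = 950.46 g/s.

950.5 g/s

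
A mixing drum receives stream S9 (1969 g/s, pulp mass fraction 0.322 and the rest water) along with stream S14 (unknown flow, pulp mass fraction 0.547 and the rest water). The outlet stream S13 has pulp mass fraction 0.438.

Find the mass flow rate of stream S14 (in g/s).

Let S14 be the unknown flow. Total out = 1969 + S14.
pulp balance: 634.02 + 0.547·S14 = 0.438·(1969 + S14)
(0.547 − 0.438)·S14 = 0.438×1969 − 634.02 = 228.4
S14 = 228.4 / 0.109 = 2095.4 g/s

2095 g/s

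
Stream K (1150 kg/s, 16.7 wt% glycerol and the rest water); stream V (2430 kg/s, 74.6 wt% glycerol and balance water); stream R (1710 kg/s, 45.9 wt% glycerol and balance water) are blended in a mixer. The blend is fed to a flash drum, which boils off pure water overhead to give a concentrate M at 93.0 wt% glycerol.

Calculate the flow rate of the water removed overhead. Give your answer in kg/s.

2290 kg/s

glycerol entering = 1150×0.167 + 2430×0.746 + 1710×0.459 = 2789.7 kg/s.
All glycerol reports to M, so M = 2789.7/0.930 = 2999.7 kg/s.
Total feed = 5290 kg/s; overhead = 5290 − 2999.7 = 2290.3 kg/s.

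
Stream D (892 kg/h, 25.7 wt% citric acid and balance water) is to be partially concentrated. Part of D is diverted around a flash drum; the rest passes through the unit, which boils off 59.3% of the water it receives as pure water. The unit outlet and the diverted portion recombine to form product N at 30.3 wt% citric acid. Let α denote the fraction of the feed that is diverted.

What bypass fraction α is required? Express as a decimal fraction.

All 892×0.257 = 229.24 kg/h of citric acid reaches N, so N = 229.24/0.303 = 756.58 kg/h and vapour = 135.42 kg/h.
The evaporator receives (1−α)·892 of feed at 0.743 water and removes 0.593 of that water:
0.593×0.743×(1−α)×892 = 135.42
(1−α) = 135.42/393.01 = 0.3446;  α = 0.6554.

0.655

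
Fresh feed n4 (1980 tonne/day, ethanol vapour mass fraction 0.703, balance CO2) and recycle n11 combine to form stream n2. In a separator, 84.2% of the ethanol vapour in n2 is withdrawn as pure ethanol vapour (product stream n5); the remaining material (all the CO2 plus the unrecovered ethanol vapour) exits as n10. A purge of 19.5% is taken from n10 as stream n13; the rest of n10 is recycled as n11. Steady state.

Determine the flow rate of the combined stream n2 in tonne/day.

4610 tonne/day

CO2 enters only via n4 and leaves only via the purge: 1980×0.297 = 0.195×(CO2 in n10), and the separator passes all CO2, so CO2 in n2 = CO2 in n10 = 3015.7 tonne/day.
ethanol vapour in n2: m_A = 1980×0.703 + (1−0.195)·(1−0.842)·m_A, so m_A = 1391.9/0.8728 = 1594.8 tonne/day.
n2 = 1594.8 + 3015.7 = 4610.5 tonne/day.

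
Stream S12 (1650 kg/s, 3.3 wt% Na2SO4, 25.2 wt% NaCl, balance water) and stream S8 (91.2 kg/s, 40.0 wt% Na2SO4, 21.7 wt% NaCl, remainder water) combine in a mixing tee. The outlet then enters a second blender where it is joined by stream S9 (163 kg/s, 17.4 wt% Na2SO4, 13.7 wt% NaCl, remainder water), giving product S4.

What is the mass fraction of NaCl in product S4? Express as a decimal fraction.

0.240

Overall, product flow = 1904.2 kg/s.
NaCl in = 1650×0.252 + 91.2×0.217 + 163×0.137 = 457.92 kg/s.
NaCl fraction in S4 = 0.240.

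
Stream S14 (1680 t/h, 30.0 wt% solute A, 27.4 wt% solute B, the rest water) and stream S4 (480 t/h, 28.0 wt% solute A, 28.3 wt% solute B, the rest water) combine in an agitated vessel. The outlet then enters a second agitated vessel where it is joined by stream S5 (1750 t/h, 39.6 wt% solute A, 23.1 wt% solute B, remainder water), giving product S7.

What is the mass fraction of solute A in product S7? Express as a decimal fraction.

0.341

Overall, product flow = 3910 t/h.
solute A in = 1680×0.300 + 480×0.280 + 1750×0.396 = 1331.4 t/h.
solute A fraction in S7 = 0.341.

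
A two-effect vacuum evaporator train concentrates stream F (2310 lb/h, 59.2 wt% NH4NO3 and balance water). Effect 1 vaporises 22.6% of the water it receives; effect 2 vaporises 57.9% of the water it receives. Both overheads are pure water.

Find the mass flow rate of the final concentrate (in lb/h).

1675 lb/h

water in feed = 2310×0.408 = 942.48 lb/h.
After stage 1: water left = (1−0.226)×942.48 = 729.48; stream total = 2097 lb/h.
After stage 2: water left = (1−0.579)×729.48 = 307.11; final concentrate = 1674.6 lb/h.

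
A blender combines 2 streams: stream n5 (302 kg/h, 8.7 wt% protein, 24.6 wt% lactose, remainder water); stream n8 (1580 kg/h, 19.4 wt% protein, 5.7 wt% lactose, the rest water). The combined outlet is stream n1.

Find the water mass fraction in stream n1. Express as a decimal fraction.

Total flow out = 302 + 1580 = 1882 kg/h.
water in = 302×0.667 + 1580×0.749 = 1384.9 kg/h.
water mass fraction in n1 = 1384.9/1882 = 0.7358.

0.7358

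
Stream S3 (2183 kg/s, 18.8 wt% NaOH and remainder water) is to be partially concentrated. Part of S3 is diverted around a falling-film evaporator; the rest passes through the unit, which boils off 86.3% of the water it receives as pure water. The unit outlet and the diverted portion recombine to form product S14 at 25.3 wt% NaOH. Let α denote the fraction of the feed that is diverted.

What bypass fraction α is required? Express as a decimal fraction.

0.633

All 2183×0.188 = 410.4 kg/s of NaOH reaches S14, so S14 = 410.4/0.253 = 1622.2 kg/s and vapour = 560.85 kg/s.
The evaporator receives (1−α)·2183 of feed at 0.812 water and removes 0.863 of that water:
0.863×0.812×(1−α)×2183 = 560.85
(1−α) = 560.85/1529.8 = 0.3666;  α = 0.6334.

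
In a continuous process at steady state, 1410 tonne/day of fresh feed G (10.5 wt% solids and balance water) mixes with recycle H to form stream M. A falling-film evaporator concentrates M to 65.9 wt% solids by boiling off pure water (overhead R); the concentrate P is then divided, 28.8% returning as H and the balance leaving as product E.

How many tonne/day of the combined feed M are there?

Overall solids balance (none leaves overhead): solids in fresh feed = solids in product, i.e. 1410×0.105 = (1−0.288)·P·0.659.
P = 148.05/(0.659×0.712) = 315.53 tonne/day.
Recycle H = 0.288×315.53 = 90.873 tonne/day.
Combined feed M = 1410 + 90.873 = 1500.9 tonne/day.

1501 tonne/day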